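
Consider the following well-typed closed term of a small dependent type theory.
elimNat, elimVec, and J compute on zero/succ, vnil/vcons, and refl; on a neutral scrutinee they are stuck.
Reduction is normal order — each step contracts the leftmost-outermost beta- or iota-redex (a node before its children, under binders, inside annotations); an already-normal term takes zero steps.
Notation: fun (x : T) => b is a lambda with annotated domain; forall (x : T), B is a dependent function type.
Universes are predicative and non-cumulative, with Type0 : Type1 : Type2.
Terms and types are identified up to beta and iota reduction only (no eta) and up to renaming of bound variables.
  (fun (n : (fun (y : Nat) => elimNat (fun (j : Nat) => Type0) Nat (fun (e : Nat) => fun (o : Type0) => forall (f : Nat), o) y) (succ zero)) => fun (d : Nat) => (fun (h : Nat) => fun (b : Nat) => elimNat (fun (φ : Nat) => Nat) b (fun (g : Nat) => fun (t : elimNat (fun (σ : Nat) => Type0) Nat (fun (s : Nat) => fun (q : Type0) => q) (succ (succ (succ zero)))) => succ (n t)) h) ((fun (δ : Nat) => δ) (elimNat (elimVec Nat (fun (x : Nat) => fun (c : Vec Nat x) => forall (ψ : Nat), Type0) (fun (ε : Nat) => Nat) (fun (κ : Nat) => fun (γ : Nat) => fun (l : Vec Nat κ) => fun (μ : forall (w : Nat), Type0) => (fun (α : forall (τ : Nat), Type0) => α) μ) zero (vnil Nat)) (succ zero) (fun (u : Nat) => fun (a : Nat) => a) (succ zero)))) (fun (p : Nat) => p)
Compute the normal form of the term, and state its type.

resulting normal form:
  fun (n : Nat) => fun (y : Nat) => succ y
the term's type:
  forall (n : Nat), forall (y : Nat), Nat
observation: normalization takes exactly 22 steps under the normal-order strategy.


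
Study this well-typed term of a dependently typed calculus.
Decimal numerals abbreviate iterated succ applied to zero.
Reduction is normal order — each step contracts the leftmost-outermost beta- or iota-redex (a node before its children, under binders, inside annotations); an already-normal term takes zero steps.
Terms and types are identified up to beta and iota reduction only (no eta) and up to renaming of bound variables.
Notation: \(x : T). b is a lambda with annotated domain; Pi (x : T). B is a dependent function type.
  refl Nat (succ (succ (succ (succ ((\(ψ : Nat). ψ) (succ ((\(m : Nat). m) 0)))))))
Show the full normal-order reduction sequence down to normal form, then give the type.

normal-order reduction:
  refl Nat (succ (succ (succ (succ ((\(ψ : Nat). ψ) (succ ((\(m : Nat). m) 0)))))))
  ~> refl Nat (succ (succ (succ (succ (succ ((\(ψ : Nat). ψ) 0))))))
  ~> refl Nat 5
type:
  Eq Nat 5 5


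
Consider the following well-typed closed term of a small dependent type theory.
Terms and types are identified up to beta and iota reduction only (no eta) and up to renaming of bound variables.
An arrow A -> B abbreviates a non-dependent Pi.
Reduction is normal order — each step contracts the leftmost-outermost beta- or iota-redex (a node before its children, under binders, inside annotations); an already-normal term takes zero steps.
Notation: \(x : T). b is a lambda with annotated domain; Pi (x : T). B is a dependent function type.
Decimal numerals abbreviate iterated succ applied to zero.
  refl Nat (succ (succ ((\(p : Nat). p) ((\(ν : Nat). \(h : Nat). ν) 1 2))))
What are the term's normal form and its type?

resulting normal form:
  refl Nat 3
the term's type:
  Eq Nat 3 3


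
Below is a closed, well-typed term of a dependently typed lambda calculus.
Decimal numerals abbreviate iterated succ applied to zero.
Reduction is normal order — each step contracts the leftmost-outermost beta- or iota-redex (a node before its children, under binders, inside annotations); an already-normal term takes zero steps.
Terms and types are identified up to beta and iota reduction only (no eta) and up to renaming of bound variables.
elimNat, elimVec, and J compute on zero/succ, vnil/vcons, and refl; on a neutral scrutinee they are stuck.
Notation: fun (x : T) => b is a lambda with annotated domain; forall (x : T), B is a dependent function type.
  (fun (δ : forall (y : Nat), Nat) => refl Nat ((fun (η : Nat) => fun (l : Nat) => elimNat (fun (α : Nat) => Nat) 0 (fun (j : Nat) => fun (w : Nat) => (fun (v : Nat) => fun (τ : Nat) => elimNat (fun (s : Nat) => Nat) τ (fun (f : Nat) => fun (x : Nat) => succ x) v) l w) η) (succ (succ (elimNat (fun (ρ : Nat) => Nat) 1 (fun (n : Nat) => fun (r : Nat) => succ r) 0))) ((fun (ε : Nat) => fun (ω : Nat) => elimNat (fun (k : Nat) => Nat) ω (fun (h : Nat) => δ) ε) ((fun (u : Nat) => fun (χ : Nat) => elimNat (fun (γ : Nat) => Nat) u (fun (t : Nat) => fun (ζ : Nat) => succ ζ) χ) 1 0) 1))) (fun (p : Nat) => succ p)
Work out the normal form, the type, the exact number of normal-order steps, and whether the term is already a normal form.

normal form:
  refl Nat 6
the term's type:
  Eq Nat 6 6
normal-order step count: 68
started in normal form: no
first redex: a beta-redex


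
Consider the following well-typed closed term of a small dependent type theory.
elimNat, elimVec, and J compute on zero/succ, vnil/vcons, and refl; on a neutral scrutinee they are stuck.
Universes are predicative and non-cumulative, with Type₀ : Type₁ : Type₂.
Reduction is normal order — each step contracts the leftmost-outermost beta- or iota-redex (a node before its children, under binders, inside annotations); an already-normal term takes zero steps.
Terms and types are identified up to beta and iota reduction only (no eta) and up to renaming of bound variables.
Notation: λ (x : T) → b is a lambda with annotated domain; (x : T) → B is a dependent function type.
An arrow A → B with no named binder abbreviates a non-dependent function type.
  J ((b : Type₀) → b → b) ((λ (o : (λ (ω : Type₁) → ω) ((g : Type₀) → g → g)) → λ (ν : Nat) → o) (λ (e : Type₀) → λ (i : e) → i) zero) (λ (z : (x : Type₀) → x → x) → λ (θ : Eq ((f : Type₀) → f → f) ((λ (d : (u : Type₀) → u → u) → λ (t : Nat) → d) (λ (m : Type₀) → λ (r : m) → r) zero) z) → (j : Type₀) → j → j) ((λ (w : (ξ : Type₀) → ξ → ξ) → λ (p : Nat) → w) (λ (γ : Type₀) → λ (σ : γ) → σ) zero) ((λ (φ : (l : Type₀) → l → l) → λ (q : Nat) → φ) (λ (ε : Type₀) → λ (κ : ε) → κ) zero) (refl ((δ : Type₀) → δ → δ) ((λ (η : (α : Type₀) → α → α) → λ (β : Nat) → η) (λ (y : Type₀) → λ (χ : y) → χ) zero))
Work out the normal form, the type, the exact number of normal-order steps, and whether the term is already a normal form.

normal form:
  λ (b : Type₀) → λ (o : b) → o
type:
  (b : Type₀) → b → b
normal-order step count: 3
already normal: no
first redex: a J iota-redex


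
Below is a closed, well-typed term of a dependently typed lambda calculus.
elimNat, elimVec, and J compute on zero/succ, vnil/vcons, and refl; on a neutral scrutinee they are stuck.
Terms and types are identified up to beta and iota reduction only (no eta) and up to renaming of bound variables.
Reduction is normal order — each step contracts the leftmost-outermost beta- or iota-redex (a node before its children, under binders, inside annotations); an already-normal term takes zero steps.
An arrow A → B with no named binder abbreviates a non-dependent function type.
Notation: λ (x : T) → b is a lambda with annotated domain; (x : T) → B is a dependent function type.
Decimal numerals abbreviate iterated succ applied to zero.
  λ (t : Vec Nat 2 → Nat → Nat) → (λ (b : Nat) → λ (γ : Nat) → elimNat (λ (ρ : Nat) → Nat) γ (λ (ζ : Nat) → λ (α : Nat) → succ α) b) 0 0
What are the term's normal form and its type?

reduced normal form:
  λ (t : Vec Nat 2 → Nat → Nat) → 0
the term's type:
  (Vec Nat 2 → Nat → Nat) → Nat


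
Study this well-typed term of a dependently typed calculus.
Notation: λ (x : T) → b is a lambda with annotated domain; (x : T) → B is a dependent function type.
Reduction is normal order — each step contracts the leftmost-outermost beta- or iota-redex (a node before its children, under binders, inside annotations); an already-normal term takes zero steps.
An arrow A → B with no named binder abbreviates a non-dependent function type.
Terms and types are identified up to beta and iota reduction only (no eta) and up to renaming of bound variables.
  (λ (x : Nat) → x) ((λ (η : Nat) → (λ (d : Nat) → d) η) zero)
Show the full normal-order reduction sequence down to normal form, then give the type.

reduction (normal order):
  (λ (x : Nat) → x) ((λ (η : Nat) → (λ (d : Nat) → d) η) zero)
  ~> (λ (x : Nat) → (λ (η : Nat) → η) x) zero
  ~> (λ (x : Nat) → x) zero
  ~> zero
type:
  Nat


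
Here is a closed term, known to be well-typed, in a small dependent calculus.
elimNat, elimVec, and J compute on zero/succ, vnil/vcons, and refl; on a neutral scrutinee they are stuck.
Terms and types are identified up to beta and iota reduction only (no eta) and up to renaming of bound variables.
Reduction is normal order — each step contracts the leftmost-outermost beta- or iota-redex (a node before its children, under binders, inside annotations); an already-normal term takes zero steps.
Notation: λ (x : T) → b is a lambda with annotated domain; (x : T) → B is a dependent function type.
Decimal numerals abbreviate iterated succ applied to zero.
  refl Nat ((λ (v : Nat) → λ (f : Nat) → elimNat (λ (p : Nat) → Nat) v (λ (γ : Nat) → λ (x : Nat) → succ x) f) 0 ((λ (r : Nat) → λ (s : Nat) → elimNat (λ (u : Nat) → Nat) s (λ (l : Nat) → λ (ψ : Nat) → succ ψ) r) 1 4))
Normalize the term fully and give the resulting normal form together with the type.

reduced normal form:
  refl Nat 5
type:
  Eq Nat 5 5
observation: 24 normal-order steps separate the term from its normal form.


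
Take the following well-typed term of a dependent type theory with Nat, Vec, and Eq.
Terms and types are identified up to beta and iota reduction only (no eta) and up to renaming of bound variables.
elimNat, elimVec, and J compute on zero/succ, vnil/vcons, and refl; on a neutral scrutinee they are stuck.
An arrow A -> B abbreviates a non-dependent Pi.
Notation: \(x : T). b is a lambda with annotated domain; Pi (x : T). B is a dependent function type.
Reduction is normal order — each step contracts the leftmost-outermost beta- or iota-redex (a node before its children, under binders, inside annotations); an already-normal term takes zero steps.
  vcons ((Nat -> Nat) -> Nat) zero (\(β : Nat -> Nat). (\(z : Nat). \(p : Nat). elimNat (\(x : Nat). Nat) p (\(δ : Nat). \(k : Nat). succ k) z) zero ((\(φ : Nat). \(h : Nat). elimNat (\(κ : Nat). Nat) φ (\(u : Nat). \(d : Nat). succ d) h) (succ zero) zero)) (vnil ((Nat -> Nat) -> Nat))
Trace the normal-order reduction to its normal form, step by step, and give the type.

normal-order reduction:
  vcons ((Nat -> Nat) -> Nat) zero (\(β : Nat -> Nat). (\(z : Nat). \(p : Nat). elimNat (\(x : Nat). Nat) p (\(δ : Nat). \(k : Nat). succ k) z) zero ((\(φ : Nat). \(h : Nat). elimNat (\(κ : Nat). Nat) φ (\(u : Nat). \(d : Nat). succ d) h) (succ zero) zero)) (vnil ((Nat -> Nat) -> Nat))
  ~> vcons ((Nat -> Nat) -> Nat) zero (\(β : Nat -> Nat). (\(z : Nat). elimNat (\(p : Nat). Nat) z (\(x : Nat). \(δ : Nat). succ δ) zero) ((\(k : Nat). \(φ : Nat). elimNat (\(h : Nat). Nat) k (\(κ : Nat). \(u : Nat). succ u) φ) (succ zero) zero)) (vnil ((Nat -> Nat) -> Nat))
  ~> vcons ((Nat -> Nat) -> Nat) zero (\(β : Nat -> Nat). elimNat (\(z : Nat). Nat) ((\(p : Nat). \(x : Nat). elimNat (\(δ : Nat). Nat) p (\(k : Nat). \(φ : Nat). succ φ) x) (succ zero) zero) (\(h : Nat). \(κ : Nat). succ κ) zero) (vnil ((Nat -> Nat) -> Nat))
  ~> vcons ((Nat -> Nat) -> Nat) zero (\(β : Nat -> Nat). (\(z : Nat). \(p : Nat). elimNat (\(x : Nat). Nat) z (\(δ : Nat). \(k : Nat). succ k) p) (succ zero) zero) (vnil ((Nat -> Nat) -> Nat))
  ~> vcons ((Nat -> Nat) -> Nat) zero (\(β : Nat -> Nat). (\(z : Nat). elimNat (\(p : Nat). Nat) (succ zero) (\(x : Nat). \(δ : Nat). succ δ) z) zero) (vnil ((Nat -> Nat) -> Nat))
  ~> vcons ((Nat -> Nat) -> Nat) zero (\(β : Nat -> Nat). elimNat (\(z : Nat). Nat) (succ zero) (\(p : Nat). \(x : Nat). succ x) zero) (vnil ((Nat -> Nat) -> Nat))
  ~> vcons ((Nat -> Nat) -> Nat) zero (\(β : Nat -> Nat). succ zero) (vnil ((Nat -> Nat) -> Nat))
the term's type:
  Vec ((Nat -> Nat) -> Nat) (succ zero)


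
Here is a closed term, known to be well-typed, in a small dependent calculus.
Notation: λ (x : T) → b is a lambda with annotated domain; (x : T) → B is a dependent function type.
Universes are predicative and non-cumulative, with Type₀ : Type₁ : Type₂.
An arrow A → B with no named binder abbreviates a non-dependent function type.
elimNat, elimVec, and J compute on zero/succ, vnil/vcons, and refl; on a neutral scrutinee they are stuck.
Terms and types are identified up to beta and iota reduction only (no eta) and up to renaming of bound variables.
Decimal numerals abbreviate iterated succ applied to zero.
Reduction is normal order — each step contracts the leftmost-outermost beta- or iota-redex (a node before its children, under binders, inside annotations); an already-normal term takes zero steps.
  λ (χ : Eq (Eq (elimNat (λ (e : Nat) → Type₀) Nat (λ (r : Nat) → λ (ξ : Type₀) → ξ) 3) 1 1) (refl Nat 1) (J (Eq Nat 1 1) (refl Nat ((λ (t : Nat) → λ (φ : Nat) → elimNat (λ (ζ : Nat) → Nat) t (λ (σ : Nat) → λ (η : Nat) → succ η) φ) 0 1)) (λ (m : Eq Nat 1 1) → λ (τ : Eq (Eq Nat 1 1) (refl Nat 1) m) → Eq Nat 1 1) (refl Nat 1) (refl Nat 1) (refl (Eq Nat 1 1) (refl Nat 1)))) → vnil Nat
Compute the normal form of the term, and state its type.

normal form:
  λ (χ : Eq (Eq Nat 1 1) (refl Nat 1) (refl Nat 1)) → vnil Nat
the term's type:
  Eq (Eq Nat 1 1) (refl Nat 1) (refl Nat 1) → Vec Nat 0
observation: reduction starts at an elimNat iota-redex, and 11 normal-order steps reach the normal form.


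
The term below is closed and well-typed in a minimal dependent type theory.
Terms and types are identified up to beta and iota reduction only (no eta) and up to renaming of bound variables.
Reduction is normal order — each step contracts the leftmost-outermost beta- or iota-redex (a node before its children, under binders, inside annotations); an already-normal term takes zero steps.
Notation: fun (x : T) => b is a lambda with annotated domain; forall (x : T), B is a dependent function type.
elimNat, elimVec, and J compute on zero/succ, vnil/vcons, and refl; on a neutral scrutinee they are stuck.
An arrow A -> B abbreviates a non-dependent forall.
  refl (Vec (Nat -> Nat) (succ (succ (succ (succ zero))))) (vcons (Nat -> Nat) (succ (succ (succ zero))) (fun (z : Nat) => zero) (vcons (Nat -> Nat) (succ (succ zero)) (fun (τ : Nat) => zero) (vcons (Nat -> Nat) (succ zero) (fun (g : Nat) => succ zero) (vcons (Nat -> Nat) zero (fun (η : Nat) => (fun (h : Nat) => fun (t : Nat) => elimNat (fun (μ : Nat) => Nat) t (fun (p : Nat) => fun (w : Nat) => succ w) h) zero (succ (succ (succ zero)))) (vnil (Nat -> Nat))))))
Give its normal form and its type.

reduced normal form:
  refl (Vec (Nat -> Nat) (succ (succ (succ (succ zero))))) (vcons (Nat -> Nat) (succ (succ (succ zero))) (fun (z : Nat) => zero) (vcons (Nat -> Nat) (succ (succ zero)) (fun (τ : Nat) => zero) (vcons (Nat -> Nat) (succ zero) (fun (g : Nat) => succ zero) (vcons (Nat -> Nat) zero (fun (η : Nat) => succ (succ (succ zero))) (vnil (Nat -> Nat))))))
the term's type:
  Eq (Vec (Nat -> Nat) (succ (succ (succ (succ zero))))) (vcons (Nat -> Nat) (succ (succ (succ zero))) (fun (z : Nat) => zero) (vcons (Nat -> Nat) (succ (succ zero)) (fun (τ : Nat) => zero) (vcons (Nat -> Nat) (succ zero) (fun (g : Nat) => succ zero) (vcons (Nat -> Nat) zero (fun (η : Nat) => succ (succ (succ zero))) (vnil (Nat -> Nat)))))) (vcons (Nat -> Nat) (succ (succ (succ zero))) (fun (h : Nat) => zero) (vcons (Nat -> Nat) (succ (succ zero)) (fun (t : Nat) => zero) (vcons (Nat -> Nat) (succ zero) (fun (μ : Nat) => succ zero) (vcons (Nat -> Nat) zero (fun (p : Nat) => succ (succ (succ zero))) (vnil (Nat -> Nat))))))
observation: the term reaches its normal form after 3 normal-order steps.


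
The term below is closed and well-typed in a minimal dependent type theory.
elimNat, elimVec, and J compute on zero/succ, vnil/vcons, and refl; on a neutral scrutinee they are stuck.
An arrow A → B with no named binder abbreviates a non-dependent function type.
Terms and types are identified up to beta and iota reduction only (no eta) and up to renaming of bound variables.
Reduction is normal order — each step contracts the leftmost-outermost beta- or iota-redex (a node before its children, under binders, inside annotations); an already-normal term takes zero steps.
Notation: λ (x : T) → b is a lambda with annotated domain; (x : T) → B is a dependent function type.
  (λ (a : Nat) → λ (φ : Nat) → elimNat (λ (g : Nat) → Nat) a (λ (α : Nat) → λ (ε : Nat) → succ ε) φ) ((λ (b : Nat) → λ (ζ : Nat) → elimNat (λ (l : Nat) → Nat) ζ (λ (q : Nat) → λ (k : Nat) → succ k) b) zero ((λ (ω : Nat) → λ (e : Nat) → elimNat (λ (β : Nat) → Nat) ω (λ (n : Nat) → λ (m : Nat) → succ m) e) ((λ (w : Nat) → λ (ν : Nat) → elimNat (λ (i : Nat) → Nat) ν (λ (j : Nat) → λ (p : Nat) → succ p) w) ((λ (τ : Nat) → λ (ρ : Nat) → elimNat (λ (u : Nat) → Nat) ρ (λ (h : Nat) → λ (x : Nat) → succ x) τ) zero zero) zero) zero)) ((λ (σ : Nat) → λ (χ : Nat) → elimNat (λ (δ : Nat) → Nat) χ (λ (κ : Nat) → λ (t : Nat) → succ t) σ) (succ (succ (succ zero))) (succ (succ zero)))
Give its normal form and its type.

resulting normal form:
  succ (succ (succ (succ (succ zero))))
inferred type:
  Nat
observation: normalization takes exactly 42 steps under the normal-order strategy.


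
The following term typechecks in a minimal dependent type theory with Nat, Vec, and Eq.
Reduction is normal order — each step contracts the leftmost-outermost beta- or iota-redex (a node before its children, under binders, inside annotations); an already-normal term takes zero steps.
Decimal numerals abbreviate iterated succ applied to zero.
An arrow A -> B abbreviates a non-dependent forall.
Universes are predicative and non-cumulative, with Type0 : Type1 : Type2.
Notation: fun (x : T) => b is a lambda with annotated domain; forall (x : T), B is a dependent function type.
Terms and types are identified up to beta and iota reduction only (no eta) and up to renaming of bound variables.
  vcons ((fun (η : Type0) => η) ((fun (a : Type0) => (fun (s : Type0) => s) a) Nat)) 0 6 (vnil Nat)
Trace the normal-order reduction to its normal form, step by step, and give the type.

normal-order reduction:
  vcons ((fun (η : Type0) => η) ((fun (a : Type0) => (fun (s : Type0) => s) a) Nat)) 0 6 (vnil Nat)
  ~> vcons ((fun (η : Type0) => (fun (a : Type0) => a) η) Nat) 0 6 (vnil Nat)
  ~> vcons ((fun (η : Type0) => η) Nat) 0 6 (vnil Nat)
  ~> vcons Nat 0 6 (vnil Nat)
inferred type:
  Vec Nat 1


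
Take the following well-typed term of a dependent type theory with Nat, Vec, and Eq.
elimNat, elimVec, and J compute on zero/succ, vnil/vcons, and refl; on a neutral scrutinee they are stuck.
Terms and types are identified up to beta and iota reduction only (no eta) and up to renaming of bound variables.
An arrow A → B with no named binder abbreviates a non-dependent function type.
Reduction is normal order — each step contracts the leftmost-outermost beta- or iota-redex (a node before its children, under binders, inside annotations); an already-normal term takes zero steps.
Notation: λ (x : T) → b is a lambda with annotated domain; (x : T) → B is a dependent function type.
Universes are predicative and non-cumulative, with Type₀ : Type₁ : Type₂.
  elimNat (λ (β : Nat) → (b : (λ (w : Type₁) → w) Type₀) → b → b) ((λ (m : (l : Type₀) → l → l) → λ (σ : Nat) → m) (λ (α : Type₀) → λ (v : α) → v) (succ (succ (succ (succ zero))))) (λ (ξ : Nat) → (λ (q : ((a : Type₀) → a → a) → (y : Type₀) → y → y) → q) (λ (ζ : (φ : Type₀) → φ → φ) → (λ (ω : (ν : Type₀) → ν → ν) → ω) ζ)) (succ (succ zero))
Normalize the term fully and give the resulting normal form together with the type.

reduced normal form:
  λ (β : Type₀) → λ (b : β) → b
inferred type:
  (β : Type₀) → β → β


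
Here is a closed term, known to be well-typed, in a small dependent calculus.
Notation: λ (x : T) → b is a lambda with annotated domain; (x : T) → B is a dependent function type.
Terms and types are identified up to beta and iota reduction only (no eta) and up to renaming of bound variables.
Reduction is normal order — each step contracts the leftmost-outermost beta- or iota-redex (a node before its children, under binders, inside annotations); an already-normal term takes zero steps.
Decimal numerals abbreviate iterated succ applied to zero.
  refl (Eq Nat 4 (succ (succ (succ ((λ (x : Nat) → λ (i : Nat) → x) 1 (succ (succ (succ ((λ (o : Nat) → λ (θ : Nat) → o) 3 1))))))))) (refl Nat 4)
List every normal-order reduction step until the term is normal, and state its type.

normal-order reduction sequence:
  refl (Eq Nat 4 (succ (succ (succ ((λ (x : Nat) → λ (i : Nat) → x) 1 (succ (succ (succ ((λ (o : Nat) → λ (θ : Nat) → o) 3 1))))))))) (refl Nat 4)
  ~> refl (Eq Nat 4 (succ (succ (succ ((λ (x : Nat) → 1) (succ (succ (succ ((λ (i : Nat) → λ (o : Nat) → i) 3 1))))))))) (refl Nat 4)
  ~> refl (Eq Nat 4 4) (refl Nat 4)
the term's type:
  Eq (Eq Nat 4 4) (refl Nat 4) (refl Nat 4)


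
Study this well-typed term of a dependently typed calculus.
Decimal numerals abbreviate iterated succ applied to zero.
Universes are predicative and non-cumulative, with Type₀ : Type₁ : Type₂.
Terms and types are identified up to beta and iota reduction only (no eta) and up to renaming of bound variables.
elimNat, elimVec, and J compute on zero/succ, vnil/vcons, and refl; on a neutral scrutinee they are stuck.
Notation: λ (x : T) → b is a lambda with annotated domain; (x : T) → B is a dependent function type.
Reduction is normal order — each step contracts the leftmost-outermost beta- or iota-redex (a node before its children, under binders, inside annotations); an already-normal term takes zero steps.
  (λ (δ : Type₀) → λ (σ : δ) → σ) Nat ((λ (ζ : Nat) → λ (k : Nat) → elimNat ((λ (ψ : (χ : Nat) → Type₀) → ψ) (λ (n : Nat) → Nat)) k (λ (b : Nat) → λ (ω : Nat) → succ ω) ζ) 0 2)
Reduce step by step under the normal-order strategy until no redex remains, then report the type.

normal-order reduction:
  (λ (δ : Type₀) → λ (σ : δ) → σ) Nat ((λ (ζ : Nat) → λ (k : Nat) → elimNat ((λ (ψ : (χ : Nat) → Type₀) → ψ) (λ (n : Nat) → Nat)) k (λ (b : Nat) → λ (ω : Nat) → succ ω) ζ) 0 2)
  ~> (λ (δ : Nat) → δ) ((λ (σ : Nat) → λ (ζ : Nat) → elimNat ((λ (k : (ψ : Nat) → Type₀) → k) (λ (χ : Nat) → Nat)) ζ (λ (n : Nat) → λ (b : Nat) → succ b) σ) 0 2)
  ~> (λ (δ : Nat) → λ (σ : Nat) → elimNat ((λ (ζ : (k : Nat) → Type₀) → ζ) (λ (ψ : Nat) → Nat)) σ (λ (χ : Nat) → λ (n : Nat) → succ n) δ) 0 2
  ~> (λ (δ : Nat) → elimNat ((λ (σ : (ζ : Nat) → Type₀) → σ) (λ (k : Nat) → Nat)) δ (λ (ψ : Nat) → λ (χ : Nat) → succ χ) 0) 2
  ~> elimNat ((λ (δ : (σ : Nat) → Type₀) → δ) (λ (ζ : Nat) → Nat)) 2 (λ (k : Nat) → λ (ψ : Nat) → succ ψ) 0
  ~> 2
the term's type:
  Nat


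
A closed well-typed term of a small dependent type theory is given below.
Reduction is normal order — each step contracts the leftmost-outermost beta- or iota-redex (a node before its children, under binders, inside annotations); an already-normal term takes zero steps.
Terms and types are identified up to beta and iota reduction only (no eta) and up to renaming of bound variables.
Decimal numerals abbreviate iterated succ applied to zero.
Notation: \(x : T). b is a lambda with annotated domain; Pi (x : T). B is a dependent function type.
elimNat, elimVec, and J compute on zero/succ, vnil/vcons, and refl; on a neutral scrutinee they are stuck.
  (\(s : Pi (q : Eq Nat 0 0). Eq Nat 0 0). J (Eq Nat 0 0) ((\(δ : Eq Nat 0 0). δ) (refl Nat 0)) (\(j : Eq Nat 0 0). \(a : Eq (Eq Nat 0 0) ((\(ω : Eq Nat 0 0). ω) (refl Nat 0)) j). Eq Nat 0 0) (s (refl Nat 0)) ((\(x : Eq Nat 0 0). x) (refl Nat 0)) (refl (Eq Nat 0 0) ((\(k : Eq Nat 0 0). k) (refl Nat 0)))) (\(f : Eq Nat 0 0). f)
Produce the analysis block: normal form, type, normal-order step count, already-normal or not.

resulting normal form:
  refl Nat 0
inferred type:
  Eq Nat 0 0
steps to reach normal form (normal order): 3
already normal: no
first contracted redex: a beta-redex


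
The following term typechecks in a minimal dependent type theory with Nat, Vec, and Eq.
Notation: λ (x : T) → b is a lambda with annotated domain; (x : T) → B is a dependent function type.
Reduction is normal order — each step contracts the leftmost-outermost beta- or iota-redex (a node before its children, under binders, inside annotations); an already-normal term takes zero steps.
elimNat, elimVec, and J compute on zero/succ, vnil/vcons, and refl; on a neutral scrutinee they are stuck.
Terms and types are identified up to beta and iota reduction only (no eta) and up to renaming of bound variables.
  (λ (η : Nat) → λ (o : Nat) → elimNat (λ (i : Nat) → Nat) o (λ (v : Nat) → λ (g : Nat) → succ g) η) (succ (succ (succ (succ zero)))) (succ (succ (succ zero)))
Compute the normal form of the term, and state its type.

resulting normal form:
  succ (succ (succ (succ (succ (succ (succ zero))))))
the term's type:
  Nat
observation: the first redex contracted is a beta-redex; the normal form is reached in 15 normal-order steps.


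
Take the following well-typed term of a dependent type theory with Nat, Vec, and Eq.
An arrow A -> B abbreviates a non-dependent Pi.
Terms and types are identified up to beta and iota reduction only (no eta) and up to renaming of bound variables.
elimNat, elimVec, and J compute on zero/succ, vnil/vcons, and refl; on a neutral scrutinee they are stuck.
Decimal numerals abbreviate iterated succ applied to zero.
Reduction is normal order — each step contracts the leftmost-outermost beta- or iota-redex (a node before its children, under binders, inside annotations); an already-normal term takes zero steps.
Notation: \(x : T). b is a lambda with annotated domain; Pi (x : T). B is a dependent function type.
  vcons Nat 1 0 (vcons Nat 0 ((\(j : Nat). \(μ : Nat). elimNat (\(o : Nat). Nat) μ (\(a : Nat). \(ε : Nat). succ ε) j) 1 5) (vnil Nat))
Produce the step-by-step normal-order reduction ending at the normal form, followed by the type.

normal-order reduction:
  vcons Nat 1 0 (vcons Nat 0 ((\(j : Nat). \(μ : Nat). elimNat (\(o : Nat). Nat) μ (\(a : Nat). \(ε : Nat). succ ε) j) 1 5) (vnil Nat))
  ~> vcons Nat 1 0 (vcons Nat 0 ((\(j : Nat). elimNat (\(μ : Nat). Nat) j (\(o : Nat). \(a : Nat). succ a) 1) 5) (vnil Nat))
  ~> vcons Nat 1 0 (vcons Nat 0 (elimNat (\(j : Nat). Nat) 5 (\(μ : Nat). \(o : Nat). succ o) 1) (vnil Nat))
  ~> vcons Nat 1 0 (vcons Nat 0 ((\(j : Nat). \(μ : Nat). succ μ) 0 (elimNat (\(o : Nat). Nat) 5 (\(a : Nat). \(ε : Nat). succ ε) 0)) (vnil Nat))
  ~> vcons Nat 1 0 (vcons Nat 0 ((\(j : Nat). succ j) (elimNat (\(μ : Nat). Nat) 5 (\(o : Nat). \(a : Nat). succ a) 0)) (vnil Nat))
  ~> vcons Nat 1 0 (vcons Nat 0 (succ (elimNat (\(j : Nat). Nat) 5 (\(μ : Nat). \(o : Nat). succ o) 0)) (vnil Nat))
  ~> vcons Nat 1 0 (vcons Nat 0 6 (vnil Nat))
inferred type:
  Vec Nat 2


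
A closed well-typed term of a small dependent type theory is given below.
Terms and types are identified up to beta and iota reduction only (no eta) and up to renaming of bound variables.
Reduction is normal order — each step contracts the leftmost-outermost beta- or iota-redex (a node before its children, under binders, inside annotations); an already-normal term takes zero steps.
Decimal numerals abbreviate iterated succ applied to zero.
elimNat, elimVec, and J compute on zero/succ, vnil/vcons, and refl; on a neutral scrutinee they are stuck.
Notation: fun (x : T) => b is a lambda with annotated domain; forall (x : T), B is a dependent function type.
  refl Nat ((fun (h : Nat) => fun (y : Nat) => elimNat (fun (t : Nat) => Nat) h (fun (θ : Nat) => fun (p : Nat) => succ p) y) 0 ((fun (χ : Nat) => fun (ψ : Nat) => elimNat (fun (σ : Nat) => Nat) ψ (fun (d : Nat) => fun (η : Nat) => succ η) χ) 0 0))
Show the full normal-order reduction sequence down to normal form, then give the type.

normal-order reduction sequence:
  refl Nat ((fun (h : Nat) => fun (y : Nat) => elimNat (fun (t : Nat) => Nat) h (fun (θ : Nat) => fun (p : Nat) => succ p) y) 0 ((fun (χ : Nat) => fun (ψ : Nat) => elimNat (fun (σ : Nat) => Nat) ψ (fun (d : Nat) => fun (η : Nat) => succ η) χ) 0 0))
  ~> refl Nat ((fun (h : Nat) => elimNat (fun (y : Nat) => Nat) 0 (fun (t : Nat) => fun (θ : Nat) => succ θ) h) ((fun (p : Nat) => fun (χ : Nat) => elimNat (fun (ψ : Nat) => Nat) χ (fun (σ : Nat) => fun (d : Nat) => succ d) p) 0 0))
  ~> refl Nat (elimNat (fun (h : Nat) => Nat) 0 (fun (y : Nat) => fun (t : Nat) => succ t) ((fun (θ : Nat) => fun (p : Nat) => elimNat (fun (χ : Nat) => Nat) p (fun (ψ : Nat) => fun (σ : Nat) => succ σ) θ) 0 0))
  ~> refl Nat (elimNat (fun (h : Nat) => Nat) 0 (fun (y : Nat) => fun (t : Nat) => succ t) ((fun (θ : Nat) => elimNat (fun (p : Nat) => Nat) θ (fun (χ : Nat) => fun (ψ : Nat) => succ ψ) 0) 0))
  ~> refl Nat (elimNat (fun (h : Nat) => Nat) 0 (fun (y : Nat) => fun (t : Nat) => succ t) (elimNat (fun (θ : Nat) => Nat) 0 (fun (p : Nat) => fun (χ : Nat) => succ χ) 0))
  ~> refl Nat (elimNat (fun (h : Nat) => Nat) 0 (fun (y : Nat) => fun (t : Nat) => succ t) 0)
  ~> refl Nat 0
inferred type:
  Eq Nat 0 0


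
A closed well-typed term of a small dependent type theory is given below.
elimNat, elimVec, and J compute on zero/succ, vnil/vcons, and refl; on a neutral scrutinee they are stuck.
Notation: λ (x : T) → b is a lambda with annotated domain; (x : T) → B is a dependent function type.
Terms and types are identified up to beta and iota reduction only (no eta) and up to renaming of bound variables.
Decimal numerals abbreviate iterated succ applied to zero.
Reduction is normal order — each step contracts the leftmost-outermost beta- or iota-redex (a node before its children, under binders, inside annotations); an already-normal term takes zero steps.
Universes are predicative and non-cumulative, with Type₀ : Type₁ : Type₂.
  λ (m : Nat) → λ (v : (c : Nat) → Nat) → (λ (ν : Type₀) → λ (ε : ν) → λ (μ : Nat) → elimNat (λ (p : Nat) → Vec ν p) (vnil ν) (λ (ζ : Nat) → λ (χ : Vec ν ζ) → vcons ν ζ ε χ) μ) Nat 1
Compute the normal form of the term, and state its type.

resulting normal form:
  λ (m : Nat) → λ (v : (c : Nat) → Nat) → λ (ν : Nat) → elimNat (λ (ε : Nat) → Vec Nat ε) (vnil Nat) (λ (μ : Nat) → λ (p : Vec Nat μ) → vcons Nat μ 1 p) ν
the term's type:
  (m : Nat) → (v : (c : Nat) → Nat) → (ν : Nat) → Vec Nat ν
observation: 2 normal-order steps separate the term from its normal form.


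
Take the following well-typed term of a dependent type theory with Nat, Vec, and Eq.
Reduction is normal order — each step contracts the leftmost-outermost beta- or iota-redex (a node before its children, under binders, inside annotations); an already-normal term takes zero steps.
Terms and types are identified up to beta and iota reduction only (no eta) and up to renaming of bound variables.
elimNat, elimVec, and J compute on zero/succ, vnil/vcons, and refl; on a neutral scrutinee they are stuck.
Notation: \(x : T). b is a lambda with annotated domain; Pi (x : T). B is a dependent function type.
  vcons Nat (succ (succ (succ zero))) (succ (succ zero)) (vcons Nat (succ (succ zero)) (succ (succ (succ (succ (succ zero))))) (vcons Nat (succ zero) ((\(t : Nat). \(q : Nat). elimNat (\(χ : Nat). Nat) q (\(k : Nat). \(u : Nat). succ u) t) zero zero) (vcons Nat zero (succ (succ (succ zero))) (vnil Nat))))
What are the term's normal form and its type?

reduced normal form:
  vcons Nat (succ (succ (succ zero))) (succ (succ zero)) (vcons Nat (succ (succ zero)) (succ (succ (succ (succ (succ zero))))) (vcons Nat (succ zero) zero (vcons Nat zero (succ (succ (succ zero))) (vnil Nat))))
inferred type:
  Vec Nat (succ (succ (succ (succ zero))))
observation: normalization takes exactly 3 steps under the normal-order strategy.


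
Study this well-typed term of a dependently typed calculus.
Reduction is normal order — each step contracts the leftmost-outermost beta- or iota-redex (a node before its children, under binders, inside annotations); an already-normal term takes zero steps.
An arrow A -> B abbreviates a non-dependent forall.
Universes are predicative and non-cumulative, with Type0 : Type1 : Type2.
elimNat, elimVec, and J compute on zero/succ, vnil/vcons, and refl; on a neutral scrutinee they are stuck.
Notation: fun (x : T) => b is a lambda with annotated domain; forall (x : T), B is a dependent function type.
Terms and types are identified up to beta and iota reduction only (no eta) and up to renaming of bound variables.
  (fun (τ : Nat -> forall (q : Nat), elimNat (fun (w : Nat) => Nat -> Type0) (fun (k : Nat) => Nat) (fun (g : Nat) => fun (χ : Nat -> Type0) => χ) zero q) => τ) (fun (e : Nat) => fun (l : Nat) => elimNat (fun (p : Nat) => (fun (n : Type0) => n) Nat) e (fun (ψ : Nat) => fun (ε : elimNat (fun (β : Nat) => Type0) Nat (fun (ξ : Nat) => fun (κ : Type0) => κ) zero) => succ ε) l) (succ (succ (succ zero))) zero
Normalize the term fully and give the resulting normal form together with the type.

reduced normal form:
  succ (succ (succ zero))
the term's type:
  Nat


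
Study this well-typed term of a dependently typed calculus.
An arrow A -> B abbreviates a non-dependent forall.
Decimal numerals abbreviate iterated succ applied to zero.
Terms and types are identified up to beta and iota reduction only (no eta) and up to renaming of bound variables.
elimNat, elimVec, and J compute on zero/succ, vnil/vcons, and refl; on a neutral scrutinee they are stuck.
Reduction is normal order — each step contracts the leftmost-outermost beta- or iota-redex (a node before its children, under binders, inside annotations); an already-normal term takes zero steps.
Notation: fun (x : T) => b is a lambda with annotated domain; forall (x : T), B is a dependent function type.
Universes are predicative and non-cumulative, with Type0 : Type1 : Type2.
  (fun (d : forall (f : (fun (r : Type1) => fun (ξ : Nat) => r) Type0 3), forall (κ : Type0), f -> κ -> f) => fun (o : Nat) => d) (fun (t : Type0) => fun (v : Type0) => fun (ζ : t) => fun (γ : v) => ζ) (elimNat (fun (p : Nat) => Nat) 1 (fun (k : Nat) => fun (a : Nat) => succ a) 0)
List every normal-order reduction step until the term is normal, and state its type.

normal-order reduction:
  (fun (d : forall (f : (fun (r : Type1) => fun (ξ : Nat) => r) Type0 3), forall (κ : Type0), f -> κ -> f) => fun (o : Nat) => d) (fun (t : Type0) => fun (v : Type0) => fun (ζ : t) => fun (γ : v) => ζ) (elimNat (fun (p : Nat) => Nat) 1 (fun (k : Nat) => fun (a : Nat) => succ a) 0)
  ~> (fun (d : Nat) => fun (f : Type0) => fun (r : Type0) => fun (ξ : f) => fun (κ : r) => ξ) (elimNat (fun (o : Nat) => Nat) 1 (fun (t : Nat) => fun (v : Nat) => succ v) 0)
  ~> fun (d : Type0) => fun (f : Type0) => fun (r : d) => fun (ξ : f) => r
inferred type:
  forall (d : Type0), forall (f : Type0), d -> f -> d


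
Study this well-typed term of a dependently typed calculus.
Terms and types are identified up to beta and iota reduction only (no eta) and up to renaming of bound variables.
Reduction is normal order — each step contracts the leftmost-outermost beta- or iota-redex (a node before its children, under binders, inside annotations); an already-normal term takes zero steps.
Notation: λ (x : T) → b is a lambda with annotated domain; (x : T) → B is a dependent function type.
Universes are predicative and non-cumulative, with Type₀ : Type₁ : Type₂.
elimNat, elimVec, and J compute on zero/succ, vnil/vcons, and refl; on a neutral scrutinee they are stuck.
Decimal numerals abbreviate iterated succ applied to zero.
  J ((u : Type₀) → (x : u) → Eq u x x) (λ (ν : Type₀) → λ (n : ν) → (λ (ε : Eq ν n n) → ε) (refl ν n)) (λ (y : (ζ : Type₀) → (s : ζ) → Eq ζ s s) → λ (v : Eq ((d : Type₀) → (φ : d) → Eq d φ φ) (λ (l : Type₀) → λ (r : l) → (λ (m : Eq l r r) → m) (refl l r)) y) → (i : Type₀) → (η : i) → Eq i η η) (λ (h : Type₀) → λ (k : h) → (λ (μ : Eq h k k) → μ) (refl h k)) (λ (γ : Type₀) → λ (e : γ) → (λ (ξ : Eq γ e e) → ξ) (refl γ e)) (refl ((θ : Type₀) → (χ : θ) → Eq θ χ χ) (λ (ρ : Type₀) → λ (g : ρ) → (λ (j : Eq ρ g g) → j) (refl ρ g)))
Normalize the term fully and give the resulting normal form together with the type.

normal form:
  λ (u : Type₀) → λ (x : u) → refl u x
the term's type:
  (u : Type₀) → (x : u) → Eq u x x
observation: the leftmost-outermost redex is a J iota-redex, and normalization takes 2 steps.


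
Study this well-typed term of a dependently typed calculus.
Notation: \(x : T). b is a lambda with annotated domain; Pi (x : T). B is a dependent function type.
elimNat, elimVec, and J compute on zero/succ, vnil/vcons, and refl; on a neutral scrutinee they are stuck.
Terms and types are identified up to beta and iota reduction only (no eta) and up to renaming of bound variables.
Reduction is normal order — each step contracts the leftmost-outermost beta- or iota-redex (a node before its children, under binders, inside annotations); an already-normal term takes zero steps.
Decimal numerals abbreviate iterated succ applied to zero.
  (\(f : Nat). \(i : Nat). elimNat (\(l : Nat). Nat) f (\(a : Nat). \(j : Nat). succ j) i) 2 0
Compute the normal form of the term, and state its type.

reduced normal form:
  2
type:
  Nat


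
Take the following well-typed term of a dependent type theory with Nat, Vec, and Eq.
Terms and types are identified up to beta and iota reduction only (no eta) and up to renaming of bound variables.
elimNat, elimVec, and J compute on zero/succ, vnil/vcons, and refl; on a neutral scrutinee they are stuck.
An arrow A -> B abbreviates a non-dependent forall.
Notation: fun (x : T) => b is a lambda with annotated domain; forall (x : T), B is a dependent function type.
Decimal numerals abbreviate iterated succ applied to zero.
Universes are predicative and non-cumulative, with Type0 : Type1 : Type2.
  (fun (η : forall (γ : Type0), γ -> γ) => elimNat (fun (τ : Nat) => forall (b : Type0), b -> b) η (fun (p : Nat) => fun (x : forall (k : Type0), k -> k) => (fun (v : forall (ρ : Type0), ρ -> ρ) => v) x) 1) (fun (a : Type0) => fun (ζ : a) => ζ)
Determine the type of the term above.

inferred type:
  forall (η : Type0), η -> η


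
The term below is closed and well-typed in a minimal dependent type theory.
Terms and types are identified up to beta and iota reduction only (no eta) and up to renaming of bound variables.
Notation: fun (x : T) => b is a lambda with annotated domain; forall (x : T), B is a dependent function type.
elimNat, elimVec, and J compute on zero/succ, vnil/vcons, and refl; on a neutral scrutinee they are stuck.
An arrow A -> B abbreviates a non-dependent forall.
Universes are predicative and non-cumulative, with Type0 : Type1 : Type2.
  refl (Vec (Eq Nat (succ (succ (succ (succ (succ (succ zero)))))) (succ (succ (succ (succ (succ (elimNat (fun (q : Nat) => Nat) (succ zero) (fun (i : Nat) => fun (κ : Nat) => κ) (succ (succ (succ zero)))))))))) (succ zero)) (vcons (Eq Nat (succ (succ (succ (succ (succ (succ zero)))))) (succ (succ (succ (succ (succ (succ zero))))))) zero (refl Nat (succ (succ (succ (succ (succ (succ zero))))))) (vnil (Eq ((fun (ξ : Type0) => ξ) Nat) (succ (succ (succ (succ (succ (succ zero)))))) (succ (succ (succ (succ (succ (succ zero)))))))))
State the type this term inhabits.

inferred type:
  Eq (Vec (Eq Nat (succ (succ (succ (succ (succ (succ zero)))))) (succ (succ (succ (succ (succ (succ zero))))))) (succ zero)) (vcons (Eq Nat (succ (succ (succ (succ (succ (succ zero)))))) (succ (succ (succ (succ (succ (succ zero))))))) zero (refl Nat (succ (succ (succ (succ (succ (succ zero))))))) (vnil (Eq Nat (succ (succ (succ (succ (succ (succ zero)))))) (succ (succ (succ (succ (succ (succ zero))))))))) (vcons (Eq Nat (succ (succ (succ (succ (succ (succ zero)))))) (succ (succ (succ (succ (succ (succ zero))))))) zero (refl Nat (succ (succ (succ (succ (succ (succ zero))))))) (vnil (Eq Nat (succ (succ (succ (succ (succ (succ zero)))))) (succ (succ (succ (succ (succ (succ zero)))))))))
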